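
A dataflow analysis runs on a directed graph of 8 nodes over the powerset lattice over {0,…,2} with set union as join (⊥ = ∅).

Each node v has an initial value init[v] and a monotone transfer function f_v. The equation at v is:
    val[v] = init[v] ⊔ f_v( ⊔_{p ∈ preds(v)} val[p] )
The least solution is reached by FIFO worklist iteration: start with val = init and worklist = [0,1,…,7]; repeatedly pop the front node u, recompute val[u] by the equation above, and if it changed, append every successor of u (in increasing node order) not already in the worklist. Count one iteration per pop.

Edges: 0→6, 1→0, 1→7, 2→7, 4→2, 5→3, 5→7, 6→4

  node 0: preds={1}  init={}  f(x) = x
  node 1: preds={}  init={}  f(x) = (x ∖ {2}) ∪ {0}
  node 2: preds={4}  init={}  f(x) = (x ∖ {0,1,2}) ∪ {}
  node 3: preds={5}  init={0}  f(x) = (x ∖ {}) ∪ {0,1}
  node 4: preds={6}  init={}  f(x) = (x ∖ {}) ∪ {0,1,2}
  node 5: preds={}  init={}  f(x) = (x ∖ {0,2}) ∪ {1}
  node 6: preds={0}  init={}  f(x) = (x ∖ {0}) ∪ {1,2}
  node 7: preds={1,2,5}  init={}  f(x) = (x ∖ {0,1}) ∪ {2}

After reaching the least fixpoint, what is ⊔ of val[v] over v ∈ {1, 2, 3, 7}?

Worklist (13 pops):
  #1 pop 0: in={} → {} (no change)
  #2 pop 1: in={} → {0} (was {}); enqueue [0]
  #3 pop 2: in={} → {} (no change)
  #4 pop 3: in={} → {0,1} (was {0}); enqueue []
  #5 pop 4: in={} → {0,1,2} (was {}); enqueue [2]
  #6 pop 5: in={} → {1} (was {}); enqueue [3]
  #7 pop 6: in={} → {1,2} (was {}); enqueue [4]
  #8 pop 7: in={0,1} → {2} (was {}); enqueue []
  #9 pop 0: in={0} → {0} (was {}); enqueue [6]
  #10 pop 2: in={0,1,2} → {} (no change)
  #11 pop 3: in={1} → {0,1} (no change)
  #12 pop 4: in={1,2} → {0,1,2} (no change)
  #13 pop 6: in={0} → {1,2} (no change)

Fixpoint:
  val[0] = {0}
  val[1] = {0}
  val[2] = {}
  val[3] = {0,1}
  val[4] = {0,1,2}
  val[5] = {1}
  val[6] = {1,2}
  val[7] = {2}

{0,1,2}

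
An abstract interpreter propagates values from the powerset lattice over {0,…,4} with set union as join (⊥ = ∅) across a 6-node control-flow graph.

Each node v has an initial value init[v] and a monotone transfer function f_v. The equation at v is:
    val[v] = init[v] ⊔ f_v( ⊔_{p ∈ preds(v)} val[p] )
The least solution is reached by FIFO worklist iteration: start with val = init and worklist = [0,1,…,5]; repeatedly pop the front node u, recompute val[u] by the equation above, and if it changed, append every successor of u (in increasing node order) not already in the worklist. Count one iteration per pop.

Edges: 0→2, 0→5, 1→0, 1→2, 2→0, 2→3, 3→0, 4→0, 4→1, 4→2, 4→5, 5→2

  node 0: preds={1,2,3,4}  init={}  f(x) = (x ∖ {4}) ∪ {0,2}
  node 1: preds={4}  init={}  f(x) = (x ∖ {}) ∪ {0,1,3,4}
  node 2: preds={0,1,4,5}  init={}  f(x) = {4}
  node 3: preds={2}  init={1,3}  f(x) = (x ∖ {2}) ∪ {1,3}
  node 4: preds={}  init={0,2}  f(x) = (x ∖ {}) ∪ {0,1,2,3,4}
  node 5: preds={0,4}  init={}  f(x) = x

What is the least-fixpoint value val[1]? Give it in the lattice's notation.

{0,1,2,3,4}

Iteration log — 9 steps:
  step 1. node 0  ⊔preds={0,1,2,3}  new={0,1,2,3}  old={}  +wl: 
  step 2. node 1  ⊔preds={0,2}  new={0,1,2,3,4}  old={}  +wl: 0
  step 3. node 2  ⊔preds={0,1,2,3,4}  new={4}  old={}  +wl: 
  step 4. node 3  ⊔preds={4}  new={1,3,4}  old={1,3}  +wl: 
  step 5. node 4  ⊔preds={}  new={0,1,2,3,4}  old={0,2}  +wl: 1,2
  step 6. node 5  ⊔preds={0,1,2,3,4}  new={0,1,2,3,4}  old={}  +wl: 
  step 7. node 0  ⊔preds={0,1,2,3,4}  new={0,1,2,3}  stable
  step 8. node 1  ⊔preds={0,1,2,3,4}  new={0,1,2,3,4}  stable
  step 9. node 2  ⊔preds={0,1,2,3,4}  new={4}  stable

Least fixpoint reached:
  node 0: {0,1,2,3}
  node 1: {0,1,2,3,4}
  node 2: {4}
  node 3: {1,3,4}
  node 4: {0,1,2,3,4}
  node 5: {0,1,2,3,4}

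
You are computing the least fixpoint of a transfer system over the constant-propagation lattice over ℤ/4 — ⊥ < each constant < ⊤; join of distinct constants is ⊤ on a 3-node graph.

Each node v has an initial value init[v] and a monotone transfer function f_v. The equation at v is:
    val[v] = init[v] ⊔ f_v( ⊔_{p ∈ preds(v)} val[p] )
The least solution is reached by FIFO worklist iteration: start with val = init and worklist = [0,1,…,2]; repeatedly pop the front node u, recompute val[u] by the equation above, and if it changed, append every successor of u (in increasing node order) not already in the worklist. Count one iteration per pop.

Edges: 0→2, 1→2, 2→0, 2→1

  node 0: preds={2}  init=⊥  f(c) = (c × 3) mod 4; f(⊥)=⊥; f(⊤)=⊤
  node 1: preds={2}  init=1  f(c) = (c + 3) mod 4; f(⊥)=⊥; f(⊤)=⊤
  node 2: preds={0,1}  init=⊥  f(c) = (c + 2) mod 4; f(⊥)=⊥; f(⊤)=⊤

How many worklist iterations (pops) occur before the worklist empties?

9

Trace (9 dequeues):
  [1] u=0 | in ⊥ | out ⊥ | ==
  [2] u=1 | in ⊥ | out 1 | ==
  [3] u=2 | in 1 | out 3 | prev ⊥ | push {0,1}
  [4] u=0 | in 3 | out 1 | prev ⊥ | push {2}
  [5] u=1 | in 3 | out ⊤ | prev 1 | push {}
  [6] u=2 | in ⊤ | out ⊤ | prev 3 | push {0,1}
  [7] u=0 | in ⊤ | out ⊤ | prev 1 | push {2}
  [8] u=1 | in ⊤ | out ⊤ | ==
  [9] u=2 | in ⊤ | out ⊤ | ==

Converged values:
  [0] ⊤
  [1] ⊤
  [2] ⊤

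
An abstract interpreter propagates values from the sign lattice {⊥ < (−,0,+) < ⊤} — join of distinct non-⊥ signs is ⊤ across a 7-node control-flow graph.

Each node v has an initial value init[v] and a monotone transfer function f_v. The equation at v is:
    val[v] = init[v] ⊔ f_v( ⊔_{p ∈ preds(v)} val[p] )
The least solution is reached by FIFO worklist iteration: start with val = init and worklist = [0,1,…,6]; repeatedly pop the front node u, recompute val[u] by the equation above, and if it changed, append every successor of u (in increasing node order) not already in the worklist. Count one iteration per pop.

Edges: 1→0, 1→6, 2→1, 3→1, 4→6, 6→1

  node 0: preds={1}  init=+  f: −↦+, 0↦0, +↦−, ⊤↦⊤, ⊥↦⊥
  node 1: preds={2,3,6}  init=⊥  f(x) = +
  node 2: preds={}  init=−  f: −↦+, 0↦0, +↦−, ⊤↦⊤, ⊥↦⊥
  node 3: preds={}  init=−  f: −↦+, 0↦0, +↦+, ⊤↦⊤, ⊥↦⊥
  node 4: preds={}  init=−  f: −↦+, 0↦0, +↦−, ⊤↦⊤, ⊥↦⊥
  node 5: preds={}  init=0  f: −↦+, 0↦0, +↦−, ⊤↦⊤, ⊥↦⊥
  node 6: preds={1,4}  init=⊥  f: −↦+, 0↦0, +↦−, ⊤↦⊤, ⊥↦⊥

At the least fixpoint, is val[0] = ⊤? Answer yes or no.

yes

Trace (9 dequeues):
  [1] u=0 | in ⊥ | out + | ==
  [2] u=1 | in − | out + | prev ⊥ | push {0}
  [3] u=2 | in ⊥ | out − | ==
  [4] u=3 | in ⊥ | out − | ==
  [5] u=4 | in ⊥ | out − | ==
  [6] u=5 | in ⊥ | out 0 | ==
  [7] u=6 | in ⊤ | out ⊤ | prev ⊥ | push {1}
  [8] u=0 | in + | out ⊤ | prev + | push {}
  [9] u=1 | in ⊤ | out + | ==

Converged values:
  [0] ⊤
  [1] +
  [2] −
  [3] −
  [4] −
  [5] 0
  [6] ⊤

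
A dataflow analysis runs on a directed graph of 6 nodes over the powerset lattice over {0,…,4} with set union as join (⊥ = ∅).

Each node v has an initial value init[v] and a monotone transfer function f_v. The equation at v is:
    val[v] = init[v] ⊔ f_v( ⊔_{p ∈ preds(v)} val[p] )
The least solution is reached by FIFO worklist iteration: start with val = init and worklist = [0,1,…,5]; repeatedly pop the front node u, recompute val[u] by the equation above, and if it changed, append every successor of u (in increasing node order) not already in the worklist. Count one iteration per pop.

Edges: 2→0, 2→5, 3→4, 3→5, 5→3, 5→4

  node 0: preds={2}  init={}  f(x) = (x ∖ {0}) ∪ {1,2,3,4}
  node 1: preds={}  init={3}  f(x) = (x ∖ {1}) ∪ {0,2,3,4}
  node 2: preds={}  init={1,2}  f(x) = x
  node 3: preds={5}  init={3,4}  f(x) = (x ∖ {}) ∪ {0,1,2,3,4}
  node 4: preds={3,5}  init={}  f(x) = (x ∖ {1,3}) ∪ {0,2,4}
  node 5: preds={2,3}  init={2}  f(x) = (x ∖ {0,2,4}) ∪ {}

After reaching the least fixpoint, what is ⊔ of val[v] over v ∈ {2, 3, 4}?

{0,1,2,3,4}

Worklist (8 pops):
  #1 pop 0: in={1,2} → {1,2,3,4} (was {}); enqueue []
  #2 pop 1: in={} → {0,2,3,4} (was {3}); enqueue []
  #3 pop 2: in={} → {1,2} (no change)
  #4 pop 3: in={2} → {0,1,2,3,4} (was {3,4}); enqueue []
  #5 pop 4: in={0,1,2,3,4} → {0,2,4} (was {}); enqueue []
  #6 pop 5: in={0,1,2,3,4} → {1,2,3} (was {2}); enqueue [3,4]
  #7 pop 3: in={1,2,3} → {0,1,2,3,4} (no change)
  #8 pop 4: in={0,1,2,3,4} → {0,2,4} (no change)

Fixpoint:
  val[0] = {1,2,3,4}
  val[1] = {0,2,3,4}
  val[2] = {1,2}
  val[3] = {0,1,2,3,4}
  val[4] = {0,2,4}
  val[5] = {1,2,3}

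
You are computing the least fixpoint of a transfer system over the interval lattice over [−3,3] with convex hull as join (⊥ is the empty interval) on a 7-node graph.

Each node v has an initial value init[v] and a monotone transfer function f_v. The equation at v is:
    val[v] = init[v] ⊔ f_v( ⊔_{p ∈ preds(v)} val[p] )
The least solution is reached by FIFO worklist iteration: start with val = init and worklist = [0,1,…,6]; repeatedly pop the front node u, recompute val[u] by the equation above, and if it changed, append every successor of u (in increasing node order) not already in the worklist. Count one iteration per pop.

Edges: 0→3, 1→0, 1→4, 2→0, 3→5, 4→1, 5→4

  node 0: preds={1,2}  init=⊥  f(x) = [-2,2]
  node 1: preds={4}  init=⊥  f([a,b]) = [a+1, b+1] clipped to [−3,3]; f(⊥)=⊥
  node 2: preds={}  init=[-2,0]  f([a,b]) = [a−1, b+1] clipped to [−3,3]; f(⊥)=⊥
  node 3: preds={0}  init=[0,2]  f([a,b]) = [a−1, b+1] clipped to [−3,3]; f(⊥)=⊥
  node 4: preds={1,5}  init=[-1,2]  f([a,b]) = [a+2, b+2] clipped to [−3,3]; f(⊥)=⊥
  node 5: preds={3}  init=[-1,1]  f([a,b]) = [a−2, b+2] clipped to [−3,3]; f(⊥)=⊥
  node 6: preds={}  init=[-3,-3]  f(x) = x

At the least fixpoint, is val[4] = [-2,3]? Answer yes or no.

no

Worklist (10 pops):
  #1 pop 0: in=[-2,0] → [-2,2] (was ⊥); enqueue []
  #2 pop 1: in=[-1,2] → [0,3] (was ⊥); enqueue [0]
  #3 pop 2: in=⊥ → [-2,0] (no change)
  #4 pop 3: in=[-2,2] → [-3,3] (was [0,2]); enqueue []
  #5 pop 4: in=[-1,3] → [-1,3] (was [-1,2]); enqueue [1]
  #6 pop 5: in=[-3,3] → [-3,3] (was [-1,1]); enqueue [4]
  #7 pop 6: in=⊥ → [-3,-3] (no change)
  #8 pop 0: in=[-2,3] → [-2,2] (no change)
  #9 pop 1: in=[-1,3] → [0,3] (no change)
  #10 pop 4: in=[-3,3] → [-1,3] (no change)

Fixpoint:
  val[0] = [-2,2]
  val[1] = [0,3]
  val[2] = [-2,0]
  val[3] = [-3,3]
  val[4] = [-1,3]
  val[5] = [-3,3]
  val[6] = [-3,-3]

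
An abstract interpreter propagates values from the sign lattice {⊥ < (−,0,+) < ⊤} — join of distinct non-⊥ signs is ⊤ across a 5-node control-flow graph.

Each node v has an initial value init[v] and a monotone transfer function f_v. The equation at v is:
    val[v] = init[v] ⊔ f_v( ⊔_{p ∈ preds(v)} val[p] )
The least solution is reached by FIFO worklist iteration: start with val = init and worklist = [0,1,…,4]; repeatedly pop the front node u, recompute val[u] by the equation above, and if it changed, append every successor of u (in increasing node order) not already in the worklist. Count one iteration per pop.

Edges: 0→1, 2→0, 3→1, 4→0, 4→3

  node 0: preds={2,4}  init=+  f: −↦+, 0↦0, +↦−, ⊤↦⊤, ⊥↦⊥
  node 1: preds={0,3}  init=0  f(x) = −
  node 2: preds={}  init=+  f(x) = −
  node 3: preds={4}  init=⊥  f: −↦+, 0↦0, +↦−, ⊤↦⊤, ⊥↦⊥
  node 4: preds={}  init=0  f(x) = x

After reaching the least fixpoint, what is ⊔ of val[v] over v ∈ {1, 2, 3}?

Worklist (7 pops):
  #1 pop 0: in=⊤ → ⊤ (was +); enqueue []
  #2 pop 1: in=⊤ → ⊤ (was 0); enqueue []
  #3 pop 2: in=⊥ → ⊤ (was +); enqueue [0]
  #4 pop 3: in=0 → 0 (was ⊥); enqueue [1]
  #5 pop 4: in=⊥ → 0 (no change)
  #6 pop 0: in=⊤ → ⊤ (no change)
  #7 pop 1: in=⊤ → ⊤ (no change)

Fixpoint:
  val[0] = ⊤
  val[1] = ⊤
  val[2] = ⊤
  val[3] = 0
  val[4] = 0

⊤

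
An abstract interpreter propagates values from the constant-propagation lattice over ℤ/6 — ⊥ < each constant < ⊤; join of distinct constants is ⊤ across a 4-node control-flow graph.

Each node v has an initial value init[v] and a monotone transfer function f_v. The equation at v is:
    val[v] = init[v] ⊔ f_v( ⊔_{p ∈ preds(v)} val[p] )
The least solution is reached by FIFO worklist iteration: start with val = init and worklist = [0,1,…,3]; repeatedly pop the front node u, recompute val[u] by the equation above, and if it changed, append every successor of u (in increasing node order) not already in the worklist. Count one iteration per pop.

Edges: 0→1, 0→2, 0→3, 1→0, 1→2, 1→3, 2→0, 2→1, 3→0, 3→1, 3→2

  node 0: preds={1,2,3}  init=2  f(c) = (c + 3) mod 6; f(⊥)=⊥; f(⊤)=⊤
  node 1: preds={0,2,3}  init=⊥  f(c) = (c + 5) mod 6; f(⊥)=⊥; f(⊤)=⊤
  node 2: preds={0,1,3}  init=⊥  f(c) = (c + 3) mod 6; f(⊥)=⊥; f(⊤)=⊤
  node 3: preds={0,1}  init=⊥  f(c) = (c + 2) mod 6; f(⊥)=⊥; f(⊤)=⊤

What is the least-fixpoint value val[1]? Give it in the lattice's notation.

Worklist (9 pops):
  #1 pop 0: in=⊥ → 2 (no change)
  #2 pop 1: in=2 → 1 (was ⊥); enqueue [0]
  #3 pop 2: in=⊤ → ⊤ (was ⊥); enqueue [1]
  #4 pop 3: in=⊤ → ⊤ (was ⊥); enqueue [2]
  #5 pop 0: in=⊤ → ⊤ (was 2); enqueue [3]
  #6 pop 1: in=⊤ → ⊤ (was 1); enqueue [0]
  #7 pop 2: in=⊤ → ⊤ (no change)
  #8 pop 3: in=⊤ → ⊤ (no change)
  #9 pop 0: in=⊤ → ⊤ (no change)

Fixpoint:
  val[0] = ⊤
  val[1] = ⊤
  val[2] = ⊤
  val[3] = ⊤

⊤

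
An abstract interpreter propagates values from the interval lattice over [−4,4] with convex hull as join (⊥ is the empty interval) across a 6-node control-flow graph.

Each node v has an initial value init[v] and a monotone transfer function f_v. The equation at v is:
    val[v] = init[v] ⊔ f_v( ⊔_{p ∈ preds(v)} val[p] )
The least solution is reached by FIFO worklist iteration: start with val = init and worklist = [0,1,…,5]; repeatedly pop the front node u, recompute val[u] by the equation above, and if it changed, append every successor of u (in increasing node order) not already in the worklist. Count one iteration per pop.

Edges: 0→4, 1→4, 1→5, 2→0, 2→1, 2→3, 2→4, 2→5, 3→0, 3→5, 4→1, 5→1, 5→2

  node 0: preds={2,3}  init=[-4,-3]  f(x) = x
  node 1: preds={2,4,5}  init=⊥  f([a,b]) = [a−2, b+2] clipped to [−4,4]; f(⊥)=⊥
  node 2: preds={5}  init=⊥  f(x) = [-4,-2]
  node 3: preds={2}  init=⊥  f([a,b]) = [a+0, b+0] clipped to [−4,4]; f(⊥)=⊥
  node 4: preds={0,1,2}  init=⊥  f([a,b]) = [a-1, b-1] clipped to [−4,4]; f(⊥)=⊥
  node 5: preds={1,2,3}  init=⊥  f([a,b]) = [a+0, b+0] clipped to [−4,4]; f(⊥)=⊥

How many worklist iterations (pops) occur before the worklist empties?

Worklist (21 pops):
  #1 pop 0: in=⊥ → [-4,-3] (no change)
  #2 pop 1: in=⊥ → ⊥ (no change)
  #3 pop 2: in=⊥ → [-4,-2] (was ⊥); enqueue [0,1]
  #4 pop 3: in=[-4,-2] → [-4,-2] (was ⊥); enqueue []
  #5 pop 4: in=[-4,-2] → [-4,-3] (was ⊥); enqueue []
  #6 pop 5: in=[-4,-2] → [-4,-2] (was ⊥); enqueue [2]
  #7 pop 0: in=[-4,-2] → [-4,-2] (was [-4,-3]); enqueue [4]
  #8 pop 1: in=[-4,-2] → [-4,0] (was ⊥); enqueue [5]
  #9 pop 2: in=[-4,-2] → [-4,-2] (no change)
  #10 pop 4: in=[-4,0] → [-4,-1] (was [-4,-3]); enqueue [1]
  #11 pop 5: in=[-4,0] → [-4,0] (was [-4,-2]); enqueue [2]
  #12 pop 1: in=[-4,0] → [-4,2] (was [-4,0]); enqueue [4,5]
  #13 pop 2: in=[-4,0] → [-4,-2] (no change)
  #14 pop 4: in=[-4,2] → [-4,1] (was [-4,-1]); enqueue [1]
  #15 pop 5: in=[-4,2] → [-4,2] (was [-4,0]); enqueue [2]
  #16 pop 1: in=[-4,2] → [-4,4] (was [-4,2]); enqueue [4,5]
  #17 pop 2: in=[-4,2] → [-4,-2] (no change)
  #18 pop 4: in=[-4,4] → [-4,3] (was [-4,1]); enqueue [1]
  #19 pop 5: in=[-4,4] → [-4,4] (was [-4,2]); enqueue [2]
  #20 pop 1: in=[-4,4] → [-4,4] (no change)
  #21 pop 2: in=[-4,4] → [-4,-2] (no change)

Fixpoint:
  val[0] = [-4,-2]
  val[1] = [-4,4]
  val[2] = [-4,-2]
  val[3] = [-4,-2]
  val[4] = [-4,3]
  val[5] = [-4,4]

21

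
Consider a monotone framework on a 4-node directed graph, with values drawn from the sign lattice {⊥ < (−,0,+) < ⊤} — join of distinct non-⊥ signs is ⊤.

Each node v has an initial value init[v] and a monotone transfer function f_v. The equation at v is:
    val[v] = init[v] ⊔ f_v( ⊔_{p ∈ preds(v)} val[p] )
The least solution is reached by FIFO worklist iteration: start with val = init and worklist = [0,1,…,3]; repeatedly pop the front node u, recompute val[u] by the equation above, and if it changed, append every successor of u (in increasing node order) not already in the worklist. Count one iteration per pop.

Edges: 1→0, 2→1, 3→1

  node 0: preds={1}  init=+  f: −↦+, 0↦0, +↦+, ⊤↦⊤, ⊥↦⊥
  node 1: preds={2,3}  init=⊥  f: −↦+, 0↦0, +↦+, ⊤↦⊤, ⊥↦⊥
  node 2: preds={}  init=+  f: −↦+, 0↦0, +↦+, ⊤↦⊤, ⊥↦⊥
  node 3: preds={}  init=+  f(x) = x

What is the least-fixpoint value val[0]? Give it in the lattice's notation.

Iteration log — 5 steps:
  step 1. node 0  ⊔preds=⊥  new=+  stable
  step 2. node 1  ⊔preds=+  new=+  old=⊥  +wl: 0
  step 3. node 2  ⊔preds=⊥  new=+  stable
  step 4. node 3  ⊔preds=⊥  new=+  stable
  step 5. node 0  ⊔preds=+  new=+  stable

Least fixpoint reached:
  node 0: +
  node 1: +
  node 2: +
  node 3: +

+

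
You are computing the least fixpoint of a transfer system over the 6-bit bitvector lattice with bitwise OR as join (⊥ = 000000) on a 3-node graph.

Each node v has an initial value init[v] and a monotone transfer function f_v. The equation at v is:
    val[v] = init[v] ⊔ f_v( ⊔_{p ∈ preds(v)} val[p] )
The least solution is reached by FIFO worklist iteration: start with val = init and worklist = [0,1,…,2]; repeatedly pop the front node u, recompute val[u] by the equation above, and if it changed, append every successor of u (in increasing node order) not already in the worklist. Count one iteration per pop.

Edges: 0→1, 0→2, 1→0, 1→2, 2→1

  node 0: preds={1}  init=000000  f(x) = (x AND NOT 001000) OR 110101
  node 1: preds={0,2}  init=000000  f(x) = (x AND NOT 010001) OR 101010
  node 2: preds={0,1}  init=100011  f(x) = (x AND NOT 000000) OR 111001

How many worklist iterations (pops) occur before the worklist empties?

6

Iteration log — 6 steps:
  step 1. node 0  ⊔preds=000000  new=110101  old=000000  +wl: 
  step 2. node 1  ⊔preds=110111  new=101110  old=000000  +wl: 0
  step 3. node 2  ⊔preds=111111  new=111111  old=100011  +wl: 1
  step 4. node 0  ⊔preds=101110  new=110111  old=110101  +wl: 2
  step 5. node 1  ⊔preds=111111  new=101110  stable
  step 6. node 2  ⊔preds=111111  new=111111  stable

Least fixpoint reached:
  node 0: 110111
  node 1: 101110
  node 2: 111111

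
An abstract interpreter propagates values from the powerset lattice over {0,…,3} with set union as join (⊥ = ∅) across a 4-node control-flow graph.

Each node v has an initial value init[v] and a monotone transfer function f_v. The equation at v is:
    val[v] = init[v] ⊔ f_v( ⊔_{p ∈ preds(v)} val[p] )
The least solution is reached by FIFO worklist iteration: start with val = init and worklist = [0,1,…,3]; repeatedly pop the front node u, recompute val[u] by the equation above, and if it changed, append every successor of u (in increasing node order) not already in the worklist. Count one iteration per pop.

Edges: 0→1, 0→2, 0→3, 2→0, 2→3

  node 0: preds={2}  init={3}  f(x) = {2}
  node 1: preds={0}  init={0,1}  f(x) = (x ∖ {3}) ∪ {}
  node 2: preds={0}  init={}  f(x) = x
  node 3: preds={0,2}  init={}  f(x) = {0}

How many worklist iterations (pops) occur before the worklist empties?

5

Worklist (5 pops):
  #1 pop 0: in={} → {2,3} (was {3}); enqueue []
  #2 pop 1: in={2,3} → {0,1,2} (was {0,1}); enqueue []
  #3 pop 2: in={2,3} → {2,3} (was {}); enqueue [0]
  #4 pop 3: in={2,3} → {0} (was {}); enqueue []
  #5 pop 0: in={2,3} → {2,3} (no change)

Fixpoint:
  val[0] = {2,3}
  val[1] = {0,1,2}
  val[2] = {2,3}
  val[3] = {0}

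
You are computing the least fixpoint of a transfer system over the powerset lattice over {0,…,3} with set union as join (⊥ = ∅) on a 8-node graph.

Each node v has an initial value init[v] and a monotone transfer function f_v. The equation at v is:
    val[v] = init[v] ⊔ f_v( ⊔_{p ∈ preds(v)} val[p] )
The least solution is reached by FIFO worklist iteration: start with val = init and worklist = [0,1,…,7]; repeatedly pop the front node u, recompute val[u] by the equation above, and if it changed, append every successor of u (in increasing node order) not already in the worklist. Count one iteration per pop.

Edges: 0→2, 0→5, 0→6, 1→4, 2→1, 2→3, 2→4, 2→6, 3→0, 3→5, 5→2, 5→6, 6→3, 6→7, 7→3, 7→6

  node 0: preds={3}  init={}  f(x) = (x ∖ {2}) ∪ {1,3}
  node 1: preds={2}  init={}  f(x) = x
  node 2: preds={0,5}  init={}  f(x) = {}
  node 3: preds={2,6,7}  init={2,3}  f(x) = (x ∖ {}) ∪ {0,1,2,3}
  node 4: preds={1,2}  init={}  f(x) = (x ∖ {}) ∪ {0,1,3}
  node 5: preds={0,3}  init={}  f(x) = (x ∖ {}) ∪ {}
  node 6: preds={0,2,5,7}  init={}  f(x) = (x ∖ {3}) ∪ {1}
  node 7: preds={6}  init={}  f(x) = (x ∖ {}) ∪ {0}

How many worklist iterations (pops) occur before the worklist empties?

Worklist (13 pops):
  #1 pop 0: in={2,3} → {1,3} (was {}); enqueue []
  #2 pop 1: in={} → {} (no change)
  #3 pop 2: in={1,3} → {} (no change)
  #4 pop 3: in={} → {0,1,2,3} (was {2,3}); enqueue [0]
  #5 pop 4: in={} → {0,1,3} (was {}); enqueue []
  #6 pop 5: in={0,1,2,3} → {0,1,2,3} (was {}); enqueue [2]
  #7 pop 6: in={0,1,2,3} → {0,1,2} (was {}); enqueue [3]
  #8 pop 7: in={0,1,2} → {0,1,2} (was {}); enqueue [6]
  #9 pop 0: in={0,1,2,3} → {0,1,3} (was {1,3}); enqueue [5]
  #10 pop 2: in={0,1,2,3} → {} (no change)
  #11 pop 3: in={0,1,2} → {0,1,2,3} (no change)
  #12 pop 6: in={0,1,2,3} → {0,1,2} (no change)
  #13 pop 5: in={0,1,2,3} → {0,1,2,3} (no change)

Fixpoint:
  val[0] = {0,1,3}
  val[1] = {}
  val[2] = {}
  val[3] = {0,1,2,3}
  val[4] = {0,1,3}
  val[5] = {0,1,2,3}
  val[6] = {0,1,2}
  val[7] = {0,1,2}

13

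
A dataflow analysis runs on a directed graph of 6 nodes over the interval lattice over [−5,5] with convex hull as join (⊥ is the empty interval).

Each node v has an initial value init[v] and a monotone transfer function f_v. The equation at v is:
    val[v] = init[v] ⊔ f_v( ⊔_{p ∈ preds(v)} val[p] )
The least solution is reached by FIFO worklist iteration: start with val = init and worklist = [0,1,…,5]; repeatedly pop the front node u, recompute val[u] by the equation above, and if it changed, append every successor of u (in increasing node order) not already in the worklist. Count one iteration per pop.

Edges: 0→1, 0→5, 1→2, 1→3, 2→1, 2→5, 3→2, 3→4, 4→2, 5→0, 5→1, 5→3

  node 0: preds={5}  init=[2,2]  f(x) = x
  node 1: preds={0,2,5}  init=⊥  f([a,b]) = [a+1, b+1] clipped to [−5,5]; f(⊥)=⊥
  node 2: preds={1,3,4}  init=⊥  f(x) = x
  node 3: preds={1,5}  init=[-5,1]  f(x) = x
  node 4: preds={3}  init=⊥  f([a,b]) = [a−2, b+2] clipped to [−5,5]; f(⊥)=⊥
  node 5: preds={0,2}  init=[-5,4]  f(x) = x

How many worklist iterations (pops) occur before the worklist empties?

Trace (12 dequeues):
  [1] u=0 | in [-5,4] | out [-5,4] | prev [2,2] | push {}
  [2] u=1 | in [-5,4] | out [-4,5] | prev ⊥ | push {}
  [3] u=2 | in [-5,5] | out [-5,5] | prev ⊥ | push {1}
  [4] u=3 | in [-5,5] | out [-5,5] | prev [-5,1] | push {2}
  [5] u=4 | in [-5,5] | out [-5,5] | prev ⊥ | push {}
  [6] u=5 | in [-5,5] | out [-5,5] | prev [-5,4] | push {0,3}
  [7] u=1 | in [-5,5] | out [-4,5] | ==
  [8] u=2 | in [-5,5] | out [-5,5] | ==
  [9] u=0 | in [-5,5] | out [-5,5] | prev [-5,4] | push {1,5}
  [10] u=3 | in [-5,5] | out [-5,5] | ==
  [11] u=1 | in [-5,5] | out [-4,5] | ==
  [12] u=5 | in [-5,5] | out [-5,5] | ==

Converged values:
  [0] [-5,5]
  [1] [-4,5]
  [2] [-5,5]
  [3] [-5,5]
  [4] [-5,5]
  [5] [-5,5]

12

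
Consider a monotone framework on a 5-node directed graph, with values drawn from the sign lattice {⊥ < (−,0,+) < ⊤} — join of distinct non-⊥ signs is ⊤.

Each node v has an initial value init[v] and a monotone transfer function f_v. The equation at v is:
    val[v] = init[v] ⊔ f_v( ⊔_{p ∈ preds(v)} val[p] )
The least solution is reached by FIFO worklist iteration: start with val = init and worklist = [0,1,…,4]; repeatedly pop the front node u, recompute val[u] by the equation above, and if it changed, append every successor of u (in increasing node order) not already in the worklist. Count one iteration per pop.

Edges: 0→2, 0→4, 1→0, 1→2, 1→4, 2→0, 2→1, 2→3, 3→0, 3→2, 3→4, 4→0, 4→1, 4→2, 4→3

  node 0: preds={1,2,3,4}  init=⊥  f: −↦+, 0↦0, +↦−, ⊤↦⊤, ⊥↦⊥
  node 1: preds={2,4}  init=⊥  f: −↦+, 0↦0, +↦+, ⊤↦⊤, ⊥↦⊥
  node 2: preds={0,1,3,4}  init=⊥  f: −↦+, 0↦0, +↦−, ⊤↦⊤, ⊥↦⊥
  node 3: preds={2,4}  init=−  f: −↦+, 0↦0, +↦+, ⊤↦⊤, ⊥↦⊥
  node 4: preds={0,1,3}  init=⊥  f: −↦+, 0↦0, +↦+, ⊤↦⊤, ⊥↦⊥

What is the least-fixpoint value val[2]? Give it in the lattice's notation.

⊤

Iteration log — 11 steps:
  step 1. node 0  ⊔preds=−  new=+  old=⊥  +wl: 
  step 2. node 1  ⊔preds=⊥  new=⊥  stable
  step 3. node 2  ⊔preds=⊤  new=⊤  old=⊥  +wl: 0,1
  step 4. node 3  ⊔preds=⊤  new=⊤  old=−  +wl: 2
  step 5. node 4  ⊔preds=⊤  new=⊤  old=⊥  +wl: 3
  step 6. node 0  ⊔preds=⊤  new=⊤  old=+  +wl: 4
  step 7. node 1  ⊔preds=⊤  new=⊤  old=⊥  +wl: 0
  step 8. node 2  ⊔preds=⊤  new=⊤  stable
  step 9. node 3  ⊔preds=⊤  new=⊤  stable
  step 10. node 4  ⊔preds=⊤  new=⊤  stable
  step 11. node 0  ⊔preds=⊤  new=⊤  stable

Least fixpoint reached:
  node 0: ⊤
  node 1: ⊤
  node 2: ⊤
  node 3: ⊤
  node 4: ⊤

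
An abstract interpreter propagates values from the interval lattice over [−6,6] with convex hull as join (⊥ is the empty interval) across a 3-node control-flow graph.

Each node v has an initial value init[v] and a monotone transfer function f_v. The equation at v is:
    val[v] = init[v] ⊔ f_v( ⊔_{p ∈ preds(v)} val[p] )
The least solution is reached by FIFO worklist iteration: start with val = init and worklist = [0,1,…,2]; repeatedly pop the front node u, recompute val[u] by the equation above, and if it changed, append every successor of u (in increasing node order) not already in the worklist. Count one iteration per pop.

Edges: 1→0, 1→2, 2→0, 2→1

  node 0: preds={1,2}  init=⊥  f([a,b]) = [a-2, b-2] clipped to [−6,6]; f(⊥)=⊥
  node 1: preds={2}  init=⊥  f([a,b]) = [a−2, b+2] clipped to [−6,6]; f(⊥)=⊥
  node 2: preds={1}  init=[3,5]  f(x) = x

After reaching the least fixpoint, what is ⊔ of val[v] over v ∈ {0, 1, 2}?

Trace (21 dequeues):
  [1] u=0 | in [3,5] | out [1,3] | prev ⊥ | push {}
  [2] u=1 | in [3,5] | out [1,6] | prev ⊥ | push {0}
  [3] u=2 | in [1,6] | out [1,6] | prev [3,5] | push {1}
  [4] u=0 | in [1,6] | out [-1,4] | prev [1,3] | push {}
  [5] u=1 | in [1,6] | out [-1,6] | prev [1,6] | push {0,2}
  [6] u=0 | in [-1,6] | out [-3,4] | prev [-1,4] | push {}
  [7] u=2 | in [-1,6] | out [-1,6] | prev [1,6] | push {0,1}
  [8] u=0 | in [-1,6] | out [-3,4] | ==
  [9] u=1 | in [-1,6] | out [-3,6] | prev [-1,6] | push {0,2}
  [10] u=0 | in [-3,6] | out [-5,4] | prev [-3,4] | push {}
  [11] u=2 | in [-3,6] | out [-3,6] | prev [-1,6] | push {0,1}
  [12] u=0 | in [-3,6] | out [-5,4] | ==
  [13] u=1 | in [-3,6] | out [-5,6] | prev [-3,6] | push {0,2}
  [14] u=0 | in [-5,6] | out [-6,4] | prev [-5,4] | push {}
  [15] u=2 | in [-5,6] | out [-5,6] | prev [-3,6] | push {0,1}
  [16] u=0 | in [-5,6] | out [-6,4] | ==
  [17] u=1 | in [-5,6] | out [-6,6] | prev [-5,6] | push {0,2}
  [18] u=0 | in [-6,6] | out [-6,4] | ==
  [19] u=2 | in [-6,6] | out [-6,6] | prev [-5,6] | push {0,1}
  [20] u=0 | in [-6,6] | out [-6,4] | ==
  [21] u=1 | in [-6,6] | out [-6,6] | ==

Converged values:
  [0] [-6,4]
  [1] [-6,6]
  [2] [-6,6]

[-6,6]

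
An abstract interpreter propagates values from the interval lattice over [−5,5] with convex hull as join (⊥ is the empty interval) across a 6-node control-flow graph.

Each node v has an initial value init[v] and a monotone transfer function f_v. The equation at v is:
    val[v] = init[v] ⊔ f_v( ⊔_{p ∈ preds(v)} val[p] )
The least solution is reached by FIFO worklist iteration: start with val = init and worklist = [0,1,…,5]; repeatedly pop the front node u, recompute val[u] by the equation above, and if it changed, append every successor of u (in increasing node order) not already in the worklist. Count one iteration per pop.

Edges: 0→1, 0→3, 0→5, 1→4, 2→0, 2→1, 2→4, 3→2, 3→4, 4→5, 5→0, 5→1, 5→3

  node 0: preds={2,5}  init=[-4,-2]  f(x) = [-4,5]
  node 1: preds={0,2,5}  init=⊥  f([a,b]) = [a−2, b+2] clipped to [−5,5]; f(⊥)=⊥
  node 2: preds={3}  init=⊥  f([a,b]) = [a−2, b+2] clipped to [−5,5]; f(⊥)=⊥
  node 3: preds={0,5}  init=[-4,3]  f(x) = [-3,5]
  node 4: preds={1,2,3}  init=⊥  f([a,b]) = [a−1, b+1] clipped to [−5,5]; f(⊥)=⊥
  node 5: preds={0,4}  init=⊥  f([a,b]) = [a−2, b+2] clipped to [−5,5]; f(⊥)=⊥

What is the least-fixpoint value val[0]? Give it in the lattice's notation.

[-4,5]

Trace (10 dequeues):
  [1] u=0 | in ⊥ | out [-4,5] | prev [-4,-2] | push {}
  [2] u=1 | in [-4,5] | out [-5,5] | prev ⊥ | push {}
  [3] u=2 | in [-4,3] | out [-5,5] | prev ⊥ | push {0,1}
  [4] u=3 | in [-4,5] | out [-4,5] | prev [-4,3] | push {2}
  [5] u=4 | in [-5,5] | out [-5,5] | prev ⊥ | push {}
  [6] u=5 | in [-5,5] | out [-5,5] | prev ⊥ | push {3}
  [7] u=0 | in [-5,5] | out [-4,5] | ==
  [8] u=1 | in [-5,5] | out [-5,5] | ==
  [9] u=2 | in [-4,5] | out [-5,5] | ==
  [10] u=3 | in [-5,5] | out [-4,5] | ==

Converged values:
  [0] [-4,5]
  [1] [-5,5]
  [2] [-5,5]
  [3] [-4,5]
  [4] [-5,5]
  [5] [-5,5]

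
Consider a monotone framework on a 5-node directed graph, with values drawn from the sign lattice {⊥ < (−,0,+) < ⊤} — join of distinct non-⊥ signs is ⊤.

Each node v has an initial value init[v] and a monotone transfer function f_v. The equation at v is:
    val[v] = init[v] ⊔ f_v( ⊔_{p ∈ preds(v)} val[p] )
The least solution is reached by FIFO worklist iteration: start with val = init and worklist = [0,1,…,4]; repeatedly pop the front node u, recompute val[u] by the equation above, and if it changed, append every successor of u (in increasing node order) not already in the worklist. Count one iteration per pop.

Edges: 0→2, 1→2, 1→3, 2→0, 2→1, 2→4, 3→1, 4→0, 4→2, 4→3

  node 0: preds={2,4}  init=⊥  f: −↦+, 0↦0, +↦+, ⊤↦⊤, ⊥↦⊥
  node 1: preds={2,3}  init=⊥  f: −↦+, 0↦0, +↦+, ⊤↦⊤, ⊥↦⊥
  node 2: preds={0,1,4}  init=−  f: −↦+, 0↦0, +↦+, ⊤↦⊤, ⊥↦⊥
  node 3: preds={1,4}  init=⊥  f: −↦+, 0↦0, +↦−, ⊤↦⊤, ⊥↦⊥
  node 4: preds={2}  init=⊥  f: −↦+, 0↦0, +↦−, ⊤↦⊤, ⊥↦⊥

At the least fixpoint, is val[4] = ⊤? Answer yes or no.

yes

Iteration log — 10 steps:
  step 1. node 0  ⊔preds=−  new=+  old=⊥  +wl: 
  step 2. node 1  ⊔preds=−  new=+  old=⊥  +wl: 
  step 3. node 2  ⊔preds=+  new=⊤  old=−  +wl: 0,1
  step 4. node 3  ⊔preds=+  new=−  old=⊥  +wl: 
  step 5. node 4  ⊔preds=⊤  new=⊤  old=⊥  +wl: 2,3
  step 6. node 0  ⊔preds=⊤  new=⊤  old=+  +wl: 
  step 7. node 1  ⊔preds=⊤  new=⊤  old=+  +wl: 
  step 8. node 2  ⊔preds=⊤  new=⊤  stable
  step 9. node 3  ⊔preds=⊤  new=⊤  old=−  +wl: 1
  step 10. node 1  ⊔preds=⊤  new=⊤  stable

Least fixpoint reached:
  node 0: ⊤
  node 1: ⊤
  node 2: ⊤
  node 3: ⊤
  node 4: ⊤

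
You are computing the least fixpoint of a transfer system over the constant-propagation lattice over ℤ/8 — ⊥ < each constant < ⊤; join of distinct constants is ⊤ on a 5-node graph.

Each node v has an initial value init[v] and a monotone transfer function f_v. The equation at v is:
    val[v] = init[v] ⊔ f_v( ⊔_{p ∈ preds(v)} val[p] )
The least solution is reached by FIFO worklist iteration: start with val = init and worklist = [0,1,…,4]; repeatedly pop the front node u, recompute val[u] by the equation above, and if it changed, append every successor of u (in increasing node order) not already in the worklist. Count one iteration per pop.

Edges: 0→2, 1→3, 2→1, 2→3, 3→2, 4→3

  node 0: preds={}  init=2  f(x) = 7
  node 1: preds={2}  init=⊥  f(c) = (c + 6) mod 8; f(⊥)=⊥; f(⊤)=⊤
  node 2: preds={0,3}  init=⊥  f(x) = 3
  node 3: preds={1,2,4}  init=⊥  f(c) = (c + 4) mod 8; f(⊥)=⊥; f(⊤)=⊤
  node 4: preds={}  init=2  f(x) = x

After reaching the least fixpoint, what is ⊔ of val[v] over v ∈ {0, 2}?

⊤

Worklist (8 pops):
  #1 pop 0: in=⊥ → ⊤ (was 2); enqueue []
  #2 pop 1: in=⊥ → ⊥ (no change)
  #3 pop 2: in=⊤ → 3 (was ⊥); enqueue [1]
  #4 pop 3: in=⊤ → ⊤ (was ⊥); enqueue [2]
  #5 pop 4: in=⊥ → 2 (no change)
  #6 pop 1: in=3 → 1 (was ⊥); enqueue [3]
  #7 pop 2: in=⊤ → 3 (no change)
  #8 pop 3: in=⊤ → ⊤ (no change)

Fixpoint:
  val[0] = ⊤
  val[1] = 1
  val[2] = 3
  val[3] = ⊤
  val[4] = 2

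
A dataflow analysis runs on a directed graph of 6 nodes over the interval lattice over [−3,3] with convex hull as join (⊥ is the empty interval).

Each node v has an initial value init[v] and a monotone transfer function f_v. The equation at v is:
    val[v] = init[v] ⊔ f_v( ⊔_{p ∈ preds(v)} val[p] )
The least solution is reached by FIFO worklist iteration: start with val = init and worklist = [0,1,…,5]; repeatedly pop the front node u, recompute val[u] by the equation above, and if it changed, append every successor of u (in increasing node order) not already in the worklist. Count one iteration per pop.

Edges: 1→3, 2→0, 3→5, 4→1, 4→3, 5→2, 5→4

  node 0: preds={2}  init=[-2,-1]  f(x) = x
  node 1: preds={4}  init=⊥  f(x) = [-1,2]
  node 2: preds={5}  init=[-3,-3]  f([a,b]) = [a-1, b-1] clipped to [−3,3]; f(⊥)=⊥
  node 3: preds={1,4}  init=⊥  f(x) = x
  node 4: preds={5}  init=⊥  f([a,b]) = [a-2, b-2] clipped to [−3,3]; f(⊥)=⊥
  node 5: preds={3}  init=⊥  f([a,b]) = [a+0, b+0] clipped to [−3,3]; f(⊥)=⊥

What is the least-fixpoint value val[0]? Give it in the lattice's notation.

[-3,1]

Trace (14 dequeues):
  [1] u=0 | in [-3,-3] | out [-3,-1] | prev [-2,-1] | push {}
  [2] u=1 | in ⊥ | out [-1,2] | prev ⊥ | push {}
  [3] u=2 | in ⊥ | out [-3,-3] | ==
  [4] u=3 | in [-1,2] | out [-1,2] | prev ⊥ | push {}
  [5] u=4 | in ⊥ | out ⊥ | ==
  [6] u=5 | in [-1,2] | out [-1,2] | prev ⊥ | push {2,4}
  [7] u=2 | in [-1,2] | out [-3,1] | prev [-3,-3] | push {0}
  [8] u=4 | in [-1,2] | out [-3,0] | prev ⊥ | push {1,3}
  [9] u=0 | in [-3,1] | out [-3,1] | prev [-3,-1] | push {}
  [10] u=1 | in [-3,0] | out [-1,2] | ==
  [11] u=3 | in [-3,2] | out [-3,2] | prev [-1,2] | push {5}
  [12] u=5 | in [-3,2] | out [-3,2] | prev [-1,2] | push {2,4}
  [13] u=2 | in [-3,2] | out [-3,1] | ==
  [14] u=4 | in [-3,2] | out [-3,0] | ==

Converged values:
  [0] [-3,1]
  [1] [-1,2]
  [2] [-3,1]
  [3] [-3,2]
  [4] [-3,0]
  [5] [-3,2]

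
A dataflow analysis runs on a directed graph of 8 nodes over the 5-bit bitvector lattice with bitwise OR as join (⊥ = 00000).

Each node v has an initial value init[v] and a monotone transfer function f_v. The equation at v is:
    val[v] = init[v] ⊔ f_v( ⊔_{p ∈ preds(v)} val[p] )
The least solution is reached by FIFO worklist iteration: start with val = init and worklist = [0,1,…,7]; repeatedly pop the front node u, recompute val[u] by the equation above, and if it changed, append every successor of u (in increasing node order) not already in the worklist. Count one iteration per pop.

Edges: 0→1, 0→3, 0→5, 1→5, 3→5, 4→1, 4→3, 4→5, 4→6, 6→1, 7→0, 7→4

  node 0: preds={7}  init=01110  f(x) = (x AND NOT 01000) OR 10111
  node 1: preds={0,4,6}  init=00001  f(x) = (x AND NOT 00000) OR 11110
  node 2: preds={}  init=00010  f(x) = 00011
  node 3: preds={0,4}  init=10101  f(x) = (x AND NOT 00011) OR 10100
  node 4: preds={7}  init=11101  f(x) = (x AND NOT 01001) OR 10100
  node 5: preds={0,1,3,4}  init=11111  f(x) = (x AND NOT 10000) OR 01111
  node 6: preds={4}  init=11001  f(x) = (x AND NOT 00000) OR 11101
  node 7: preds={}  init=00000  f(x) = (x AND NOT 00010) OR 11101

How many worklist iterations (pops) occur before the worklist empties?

11

Worklist (11 pops):
  #1 pop 0: in=00000 → 11111 (was 01110); enqueue []
  #2 pop 1: in=11111 → 11111 (was 00001); enqueue []
  #3 pop 2: in=00000 → 00011 (was 00010); enqueue []
  #4 pop 3: in=11111 → 11101 (was 10101); enqueue []
  #5 pop 4: in=00000 → 11101 (no change)
  #6 pop 5: in=11111 → 11111 (no change)
  #7 pop 6: in=11101 → 11101 (was 11001); enqueue [1]
  #8 pop 7: in=00000 → 11101 (was 00000); enqueue [0,4]
  #9 pop 1: in=11111 → 11111 (no change)
  #10 pop 0: in=11101 → 11111 (no change)
  #11 pop 4: in=11101 → 11101 (no change)

Fixpoint:
  val[0] = 11111
  val[1] = 11111
  val[2] = 00011
  val[3] = 11101
  val[4] = 11101
  val[5] = 11111
  val[6] = 11101
  val[7] = 11101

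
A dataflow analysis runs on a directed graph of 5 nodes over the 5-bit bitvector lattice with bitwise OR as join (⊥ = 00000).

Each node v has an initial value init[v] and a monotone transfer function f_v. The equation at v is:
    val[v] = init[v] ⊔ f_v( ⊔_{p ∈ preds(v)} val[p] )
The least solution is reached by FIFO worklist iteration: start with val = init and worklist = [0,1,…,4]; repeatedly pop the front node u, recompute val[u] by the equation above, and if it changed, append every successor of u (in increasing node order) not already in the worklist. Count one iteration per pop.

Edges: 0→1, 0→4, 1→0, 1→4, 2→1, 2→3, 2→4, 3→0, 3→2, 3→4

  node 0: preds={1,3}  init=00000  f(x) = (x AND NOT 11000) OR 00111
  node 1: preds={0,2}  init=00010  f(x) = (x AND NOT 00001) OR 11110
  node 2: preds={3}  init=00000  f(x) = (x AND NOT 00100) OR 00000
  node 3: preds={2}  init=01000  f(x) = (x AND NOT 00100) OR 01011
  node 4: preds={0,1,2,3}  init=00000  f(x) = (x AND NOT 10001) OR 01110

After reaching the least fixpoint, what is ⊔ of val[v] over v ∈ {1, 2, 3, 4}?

Trace (11 dequeues):
  [1] u=0 | in 01010 | out 00111 | prev 00000 | push {}
  [2] u=1 | in 00111 | out 11110 | prev 00010 | push {0}
  [3] u=2 | in 01000 | out 01000 | prev 00000 | push {1}
  [4] u=3 | in 01000 | out 01011 | prev 01000 | push {2}
  [5] u=4 | in 11111 | out 01110 | prev 00000 | push {}
  [6] u=0 | in 11111 | out 00111 | ==
  [7] u=1 | in 01111 | out 11110 | ==
  [8] u=2 | in 01011 | out 01011 | prev 01000 | push {1,3,4}
  [9] u=1 | in 01111 | out 11110 | ==
  [10] u=3 | in 01011 | out 01011 | ==
  [11] u=4 | in 11111 | out 01110 | ==

Converged values:
  [0] 00111
  [1] 11110
  [2] 01011
  [3] 01011
  [4] 01110

11111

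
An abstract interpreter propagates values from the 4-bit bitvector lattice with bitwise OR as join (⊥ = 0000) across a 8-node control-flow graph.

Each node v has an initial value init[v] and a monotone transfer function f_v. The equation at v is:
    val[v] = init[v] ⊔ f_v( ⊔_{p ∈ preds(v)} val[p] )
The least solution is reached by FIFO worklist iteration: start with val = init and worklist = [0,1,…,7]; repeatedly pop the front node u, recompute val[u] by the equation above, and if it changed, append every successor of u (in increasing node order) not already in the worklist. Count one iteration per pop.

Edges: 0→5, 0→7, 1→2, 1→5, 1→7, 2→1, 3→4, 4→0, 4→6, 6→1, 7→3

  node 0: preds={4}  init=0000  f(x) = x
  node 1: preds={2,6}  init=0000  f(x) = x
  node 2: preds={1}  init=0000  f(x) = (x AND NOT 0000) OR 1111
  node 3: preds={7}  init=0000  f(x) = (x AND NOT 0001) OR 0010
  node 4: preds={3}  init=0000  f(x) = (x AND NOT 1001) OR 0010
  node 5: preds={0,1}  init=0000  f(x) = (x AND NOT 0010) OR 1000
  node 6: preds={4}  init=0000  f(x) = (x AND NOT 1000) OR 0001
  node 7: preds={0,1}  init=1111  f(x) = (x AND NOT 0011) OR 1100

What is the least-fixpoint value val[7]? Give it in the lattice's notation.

1111

Trace (13 dequeues):
  [1] u=0 | in 0000 | out 0000 | ==
  [2] u=1 | in 0000 | out 0000 | ==
  [3] u=2 | in 0000 | out 1111 | prev 0000 | push {1}
  [4] u=3 | in 1111 | out 1110 | prev 0000 | push {}
  [5] u=4 | in 1110 | out 0110 | prev 0000 | push {0}
  [6] u=5 | in 0000 | out 1000 | prev 0000 | push {}
  [7] u=6 | in 0110 | out 0111 | prev 0000 | push {}
  [8] u=7 | in 0000 | out 1111 | ==
  [9] u=1 | in 1111 | out 1111 | prev 0000 | push {2,5,7}
  [10] u=0 | in 0110 | out 0110 | prev 0000 | push {}
  [11] u=2 | in 1111 | out 1111 | ==
  [12] u=5 | in 1111 | out 1101 | prev 1000 | push {}
  [13] u=7 | in 1111 | out 1111 | ==

Converged values:
  [0] 0110
  [1] 1111
  [2] 1111
  [3] 1110
  [4] 0110
  [5] 1101
  [6] 0111
  [7] 1111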